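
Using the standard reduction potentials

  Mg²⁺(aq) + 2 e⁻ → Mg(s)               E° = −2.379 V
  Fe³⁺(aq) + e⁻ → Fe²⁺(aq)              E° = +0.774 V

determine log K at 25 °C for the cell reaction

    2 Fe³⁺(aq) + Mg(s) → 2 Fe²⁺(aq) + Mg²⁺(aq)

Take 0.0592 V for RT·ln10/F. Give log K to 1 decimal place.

log K = 106.5

The Fe³⁺/Fe²⁺ couple is reduced (cathode); E°cell = +0.774 − (−2.379) = +3.153 V with n = 2.
At equilibrium E = 0, so log K = nE°cell / 0.0592 = (2)(+3.153) / 0.0592 = 106.5.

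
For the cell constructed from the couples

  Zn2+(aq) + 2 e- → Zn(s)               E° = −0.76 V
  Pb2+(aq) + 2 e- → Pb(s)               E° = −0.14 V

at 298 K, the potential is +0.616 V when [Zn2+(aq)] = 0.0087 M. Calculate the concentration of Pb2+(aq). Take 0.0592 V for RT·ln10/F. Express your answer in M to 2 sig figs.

0.0064 M

With Pb²⁺/Pb at the cathode and Zn²⁺/Zn at the anode, E°cell = −0.14 − (−0.76) = +0.62 V (n = 2).
From the Nernst equation, log Q = n(E° − E)/0.0592 = 2·(+0.62 − (+0.616))/0.0592 = 0.135.
Balancing electrons gives Pb2+(aq) + Zn(s) → Pb(s) + Zn2+(aq); thus Q = [Zn2+(aq)] / [Pb2+(aq)].
Substituting the known concentrations and solving, log [Pb2+(aq)] = −2.195 and [Pb2+(aq)] = 0.0064 M.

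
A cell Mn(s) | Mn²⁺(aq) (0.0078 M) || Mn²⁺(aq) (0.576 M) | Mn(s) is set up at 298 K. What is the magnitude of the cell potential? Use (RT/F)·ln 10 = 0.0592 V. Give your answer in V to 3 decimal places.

For a concentration cell E°cell = 0, since both electrodes use the same couple.
The compartment with the higher Mn²⁺(aq) concentration (0.576 M) acts as the cathode; ions are reduced there and produced at the dilute (0.0078 M) anode.
With n = 2, Ecell = −(0.0592/2)·log([dilute]/[conc]) = −(0.0592/2)·log(0.0078/0.576) = +0.055 V.

0.055 V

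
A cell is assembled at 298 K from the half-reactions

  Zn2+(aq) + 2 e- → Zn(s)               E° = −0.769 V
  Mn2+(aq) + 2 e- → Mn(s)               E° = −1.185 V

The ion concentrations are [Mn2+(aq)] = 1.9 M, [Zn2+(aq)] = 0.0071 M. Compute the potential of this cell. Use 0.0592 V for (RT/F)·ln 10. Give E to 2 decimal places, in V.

Since E°(Zn²⁺/Zn) > E°(Mn²⁺/Mn), Zn²⁺/Zn serves as the cathode.
E°cell = −0.769 − (−1.185) = +0.416 V, with n = 2 electrons transferred.
For the overall reaction Zn2+(aq) + Mn(s) → Zn(s) + Mn2+(aq), Q = [Mn2+(aq)] / [Zn2+(aq)] = 268, giving log Q = 2.427.
By the Nernst equation, E = +0.416 − (0.0592/2)·(2.427) = +0.34 V.

+0.34 V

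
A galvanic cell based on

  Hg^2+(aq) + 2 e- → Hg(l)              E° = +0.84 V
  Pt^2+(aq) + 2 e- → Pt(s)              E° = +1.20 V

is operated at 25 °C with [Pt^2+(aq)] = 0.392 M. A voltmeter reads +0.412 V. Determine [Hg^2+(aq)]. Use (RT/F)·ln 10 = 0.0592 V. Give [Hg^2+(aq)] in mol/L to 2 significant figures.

0.0069 M

The Pt²⁺/Pt couple has the larger reduction potential, so it is the cathode: E°cell = +1.20 − (+0.84) = +0.36 V and n = 2.
Since E = E° − (0.0592/n)·log Q, log Q = n(E° − E)/0.0592 = −1.757.
For Pt^2+(aq) + Hg(l) → Pt(s) + Hg^2+(aq), the reaction quotient is Q = [Hg^2+(aq)] / [Pt^2+(aq)].
Solving for the unknown gives log [Hg^2+(aq)] = −2.164, so [Hg^2+(aq)] ≈ 0.0069 M.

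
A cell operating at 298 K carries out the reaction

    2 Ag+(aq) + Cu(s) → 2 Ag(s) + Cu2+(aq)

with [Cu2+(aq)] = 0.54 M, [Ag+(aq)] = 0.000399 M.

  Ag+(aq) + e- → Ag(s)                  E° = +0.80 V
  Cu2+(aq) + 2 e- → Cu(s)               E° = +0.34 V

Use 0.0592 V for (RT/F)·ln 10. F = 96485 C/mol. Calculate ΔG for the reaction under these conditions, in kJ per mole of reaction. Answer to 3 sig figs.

With Ag⁺/Ag reduced at the cathode, E°cell = +0.80 − (+0.34) = +0.46 V and n = 2.
Q = [Cu2+(aq)] / [Ag+(aq)]^2 = 3.39×10^6, so log Q = 6.530 and E = +0.46 − (0.0592/2)(6.530) = +0.2667 V.
Finally ΔG = −nFE = −(2)(96485 C/mol)(+0.2667 V) = −51.5 kJ/mol.

−51.5 kJ/mol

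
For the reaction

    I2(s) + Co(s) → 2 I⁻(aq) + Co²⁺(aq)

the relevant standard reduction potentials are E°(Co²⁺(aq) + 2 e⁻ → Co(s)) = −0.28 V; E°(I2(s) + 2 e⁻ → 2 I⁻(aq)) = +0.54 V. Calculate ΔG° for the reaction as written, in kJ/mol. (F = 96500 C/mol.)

−158 kJ/mol

In the reaction as written I2(s) is reduced, so the I₂/I⁻ couple is the cathode and Co²⁺/Co is the anode.
E°cell = +0.54 − (−0.28) = +0.82 V; balancing electrons gives n = 2.
ΔG° = −nFE°cell = −(2)(96500)(+0.82) J/mol = −158 kJ/mol.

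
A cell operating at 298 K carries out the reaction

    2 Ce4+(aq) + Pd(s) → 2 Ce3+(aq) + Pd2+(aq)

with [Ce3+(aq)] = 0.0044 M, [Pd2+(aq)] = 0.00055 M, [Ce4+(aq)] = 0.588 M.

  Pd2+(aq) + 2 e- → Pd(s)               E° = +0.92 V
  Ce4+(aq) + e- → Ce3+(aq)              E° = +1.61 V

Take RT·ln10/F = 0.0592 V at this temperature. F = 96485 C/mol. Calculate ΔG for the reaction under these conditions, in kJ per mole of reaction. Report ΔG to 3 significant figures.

−176 kJ/mol

E°cell = +1.61 − (+0.92) = +0.69 V; the balanced reaction transfers n = 2 electrons.
Here Q = ([Ce3+(aq)]^2·[Pd2+(aq)]) / [Ce4+(aq)]^2 = 3.08×10^−8 (log Q = −7.511), giving E = +0.69 − (0.0592/2)·(−7.511) = +0.9123 V.
Finally ΔG = −nFE = −(2)(96485 C/mol)(+0.9123 V) = −176 kJ/mol.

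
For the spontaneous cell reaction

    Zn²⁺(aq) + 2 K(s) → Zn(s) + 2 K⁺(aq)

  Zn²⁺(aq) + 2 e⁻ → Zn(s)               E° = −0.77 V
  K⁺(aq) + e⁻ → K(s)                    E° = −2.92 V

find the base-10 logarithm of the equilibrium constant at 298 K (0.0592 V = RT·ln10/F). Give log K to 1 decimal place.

log K = 72.6

The Zn²⁺/Zn couple is reduced (cathode); E°cell = −0.77 − (−2.92) = +2.15 V with n = 2.
At equilibrium E = 0, so log K = nE°cell / 0.0592 = (2)(+2.15) / 0.0592 = 72.6.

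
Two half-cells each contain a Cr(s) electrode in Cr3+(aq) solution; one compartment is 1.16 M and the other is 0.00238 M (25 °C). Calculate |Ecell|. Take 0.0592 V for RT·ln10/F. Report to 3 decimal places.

0.053 V

For a concentration cell E°cell = 0, since both electrodes use the same couple.
The compartment with the higher Cr3+(aq) concentration (1.16 M) acts as the cathode; ions are reduced there and produced at the dilute (0.00238 M) anode.
With n = 3, Ecell = −(0.0592/3)·log([dilute]/[conc]) = −(0.0592/3)·log(0.00238/1.16) = +0.053 V.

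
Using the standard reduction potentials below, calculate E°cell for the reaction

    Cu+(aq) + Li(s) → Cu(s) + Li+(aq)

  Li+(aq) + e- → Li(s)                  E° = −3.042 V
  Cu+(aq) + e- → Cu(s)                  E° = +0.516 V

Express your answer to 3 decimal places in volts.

In the reaction as written, Cu+(aq) is reduced (cathode) and Li+(aq) is produced by oxidation at the anode.
E°cell = E°(cathode) − E°(anode) = +0.516 − (−3.042) = +3.558 V.

+3.558 V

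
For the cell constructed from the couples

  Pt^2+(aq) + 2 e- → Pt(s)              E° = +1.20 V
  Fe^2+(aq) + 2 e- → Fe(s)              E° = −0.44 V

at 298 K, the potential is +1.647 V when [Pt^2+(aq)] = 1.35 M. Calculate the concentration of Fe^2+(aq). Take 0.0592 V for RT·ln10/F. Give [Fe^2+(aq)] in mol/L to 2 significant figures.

0.78 M

Pt²⁺/Pt is the cathode (higher E°); E°cell = +1.20 − (−0.44) = +1.64 V with n = 2.
Since E = E° − (0.0592/n)·log Q, log Q = n(E° − E)/0.0592 = −0.236.
Balancing electrons gives Pt^2+(aq) + Fe(s) → Pt(s) + Fe^2+(aq); thus Q = [Fe^2+(aq)] / [Pt^2+(aq)].
Substituting the known concentrations and solving, log [Fe^2+(aq)] = −0.106 and [Fe^2+(aq)] = 0.78 M.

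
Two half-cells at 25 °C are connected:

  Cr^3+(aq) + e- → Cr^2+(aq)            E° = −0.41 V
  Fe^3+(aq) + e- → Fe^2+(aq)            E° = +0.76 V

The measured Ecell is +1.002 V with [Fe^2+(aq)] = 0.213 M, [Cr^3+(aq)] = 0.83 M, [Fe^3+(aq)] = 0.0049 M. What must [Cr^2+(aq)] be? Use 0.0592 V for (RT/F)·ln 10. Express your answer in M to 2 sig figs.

0.052 M

The Fe³⁺/Fe²⁺ couple has the larger reduction potential, so it is the cathode: E°cell = +0.76 − (−0.41) = +1.17 V and n = 1.
From the Nernst equation, log Q = n(E° − E)/0.0592 = 1·(+1.17 − (+1.002))/0.0592 = 2.838.
Balancing electrons gives Fe^3+(aq) + Cr^2+(aq) → Fe^2+(aq) + Cr^3+(aq); thus Q = ([Fe^2+(aq)]·[Cr^3+(aq)]) / ([Fe^3+(aq)]·[Cr^2+(aq)]).
Solving for the unknown gives log [Cr^2+(aq)] = −1.281, so [Cr^2+(aq)] ≈ 0.052 M.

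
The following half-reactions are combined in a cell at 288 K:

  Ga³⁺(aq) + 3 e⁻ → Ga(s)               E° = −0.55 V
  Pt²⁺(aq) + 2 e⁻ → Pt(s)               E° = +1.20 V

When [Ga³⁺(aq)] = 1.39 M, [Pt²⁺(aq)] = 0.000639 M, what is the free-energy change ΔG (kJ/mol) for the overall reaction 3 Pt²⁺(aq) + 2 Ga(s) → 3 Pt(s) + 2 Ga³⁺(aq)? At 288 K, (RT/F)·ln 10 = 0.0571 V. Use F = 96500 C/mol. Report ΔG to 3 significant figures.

−959 kJ/mol

The standard cell potential is +1.20 − (−0.55) = +1.75 V, with n = 6 electrons in the balanced equation.
Here Q = [Ga³⁺(aq)]^2 / [Pt²⁺(aq)]^3 = 7.41×10^9 (log Q = 9.870), giving E = +1.75 − (0.0571/6)·(9.870) = +1.6561 V.
Then ΔG = −nFE = −6 × 96500 × +1.6561 J/mol = −959 kJ/mol.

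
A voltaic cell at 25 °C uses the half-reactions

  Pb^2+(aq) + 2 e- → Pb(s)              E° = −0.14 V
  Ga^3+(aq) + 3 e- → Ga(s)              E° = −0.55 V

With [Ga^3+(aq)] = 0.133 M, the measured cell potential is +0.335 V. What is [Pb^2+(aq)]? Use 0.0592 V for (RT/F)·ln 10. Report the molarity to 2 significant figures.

With Pb²⁺/Pb at the cathode and Ga³⁺/Ga at the anode, E°cell = −0.14 − (−0.55) = +0.41 V (n = 6).
From the Nernst equation, log Q = n(E° − E)/0.0592 = 6·(+0.41 − (+0.335))/0.0592 = 7.601.
For 3 Pb^2+(aq) + 2 Ga(s) → 3 Pb(s) + 2 Ga^3+(aq), the reaction quotient is Q = [Ga^3+(aq)]^2 / [Pb^2+(aq)]^3.
Isolating [Pb^2+(aq)] in Q = 10^{7.601} yields log [Pb^2+(aq)] = −3.118, i.e. 0.00076 M.

0.00076 M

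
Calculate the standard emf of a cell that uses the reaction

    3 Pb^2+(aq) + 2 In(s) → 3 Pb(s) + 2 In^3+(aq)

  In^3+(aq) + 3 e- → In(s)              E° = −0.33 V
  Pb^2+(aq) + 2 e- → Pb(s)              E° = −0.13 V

+0.20 V

In the reaction as written, Pb^2+(aq) is reduced (cathode) and In^3+(aq) is produced by oxidation at the anode.
E°cell = E°(cathode) − E°(anode) = −0.13 − (−0.33) = +0.20 V.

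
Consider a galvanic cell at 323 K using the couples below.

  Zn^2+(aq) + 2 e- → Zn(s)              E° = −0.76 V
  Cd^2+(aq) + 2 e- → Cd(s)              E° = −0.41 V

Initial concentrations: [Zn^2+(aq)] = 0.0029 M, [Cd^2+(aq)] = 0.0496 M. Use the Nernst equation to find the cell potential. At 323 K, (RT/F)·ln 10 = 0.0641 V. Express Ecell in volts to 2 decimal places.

+0.39 V

Cd²⁺/Cd is reduced (cathode, E° = −0.41 V) and Zn²⁺/Zn is oxidized (anode).
The standard potential is −0.41 − (−0.76) = +0.35 V and the balanced reaction transfers n = 2 electrons.
The balanced reaction is Cd^2+(aq) + Zn(s) → Cd(s) + Zn^2+(aq), so Q = [Zn^2+(aq)] / [Cd^2+(aq)] = 0.0585 and log Q = −1.233.
By the Nernst equation, E = +0.35 − (0.0641/2)·(−1.233) = +0.39 V.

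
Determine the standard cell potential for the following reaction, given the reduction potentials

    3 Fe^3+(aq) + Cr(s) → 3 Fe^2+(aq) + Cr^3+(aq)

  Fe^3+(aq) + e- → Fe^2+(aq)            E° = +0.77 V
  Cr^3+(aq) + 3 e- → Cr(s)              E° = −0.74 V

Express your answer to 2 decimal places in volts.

+1.51 V

In the reaction as written, Fe^3+(aq) is reduced (cathode) and Cr^3+(aq) is produced by oxidation at the anode.
E°cell = E°(cathode) − E°(anode) = +0.77 − (−0.74) = +1.51 V.
The positive value indicates the reaction is spontaneous as written.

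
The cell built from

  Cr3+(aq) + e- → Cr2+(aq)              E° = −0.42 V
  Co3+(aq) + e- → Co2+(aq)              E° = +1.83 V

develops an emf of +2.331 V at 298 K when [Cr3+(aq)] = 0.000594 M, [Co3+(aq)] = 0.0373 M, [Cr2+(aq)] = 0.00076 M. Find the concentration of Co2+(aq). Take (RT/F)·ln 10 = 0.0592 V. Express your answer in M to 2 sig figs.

0.0020 M

The Co³⁺/Co²⁺ couple has the larger reduction potential, so it is the cathode: E°cell = +1.83 − (−0.42) = +2.25 V and n = 1.
Since E = E° − (0.0592/n)·log Q, log Q = n(E° − E)/0.0592 = −1.368.
The balanced reaction is Co3+(aq) + Cr2+(aq) → Co2+(aq) + Cr3+(aq), so Q = ([Co2+(aq)]·[Cr3+(aq)]) / ([Co3+(aq)]·[Cr2+(aq)]).
Substituting the known concentrations and solving, log [Co2+(aq)] = −2.689 and [Co2+(aq)] = 0.0020 M.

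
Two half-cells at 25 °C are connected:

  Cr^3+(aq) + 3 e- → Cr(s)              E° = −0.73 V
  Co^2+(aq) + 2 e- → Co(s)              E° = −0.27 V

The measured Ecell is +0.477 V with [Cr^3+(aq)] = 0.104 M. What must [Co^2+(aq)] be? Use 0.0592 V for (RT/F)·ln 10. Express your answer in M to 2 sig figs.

0.83 M

Co²⁺/Co is the cathode (higher E°); E°cell = −0.27 − (−0.73) = +0.46 V with n = 6.
Rearranging E = E° − (0.0592/n)·log Q gives log Q = 6(+0.46 − (+0.477))/0.0592 = −1.723.
Balancing electrons gives 3 Co^2+(aq) + 2 Cr(s) → 3 Co(s) + 2 Cr^3+(aq); thus Q = [Cr^3+(aq)]^2 / [Co^2+(aq)]^3.
Isolating [Co^2+(aq)] in Q = 10^{−1.723} yields log [Co^2+(aq)] = −0.081, i.e. 0.83 M.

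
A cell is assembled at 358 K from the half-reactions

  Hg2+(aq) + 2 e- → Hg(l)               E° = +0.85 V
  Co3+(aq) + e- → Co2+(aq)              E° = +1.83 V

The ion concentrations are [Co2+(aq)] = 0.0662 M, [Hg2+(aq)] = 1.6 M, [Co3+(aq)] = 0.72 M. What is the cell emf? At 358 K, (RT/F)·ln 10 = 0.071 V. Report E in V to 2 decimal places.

+1.05 V

The Co³⁺/Co²⁺ couple has the more positive E°, so it is the cathode; Hg²⁺/Hg is the anode.
E°cell = E°cat − E°an = +1.83 − (+0.85) = +0.98 V; n = 2.
For the overall reaction 2 Co3+(aq) + Hg(l) → 2 Co2+(aq) + Hg2+(aq), Q = ([Co2+(aq)]^2·[Hg2+(aq)]) / [Co3+(aq)]^2 = 0.0135, giving log Q = −1.869.
E = E° − (0.071/n)·log Q = +0.98 − (0.071/2)(−1.869) = +1.05 V.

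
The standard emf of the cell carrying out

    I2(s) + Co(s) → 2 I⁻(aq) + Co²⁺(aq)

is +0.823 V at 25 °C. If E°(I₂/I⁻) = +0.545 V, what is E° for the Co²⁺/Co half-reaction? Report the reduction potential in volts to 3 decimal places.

In the reaction as written the I₂/I⁻ couple is reduced (cathode) and Co²⁺/Co is oxidized (anode), so E°cell = E°(I₂/I⁻) − E°(Co²⁺/Co).
E°(Co²⁺/Co) = E°(cathode) − E°cell = +0.545 − (+0.823) = −0.278 V.

−0.278 V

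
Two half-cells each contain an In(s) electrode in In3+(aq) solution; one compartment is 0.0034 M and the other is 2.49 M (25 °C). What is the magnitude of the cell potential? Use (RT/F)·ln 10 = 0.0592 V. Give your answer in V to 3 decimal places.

For a concentration cell E°cell = 0, since both electrodes use the same couple.
The compartment with the higher In3+(aq) concentration (2.49 M) acts as the cathode; ions are reduced there and produced at the dilute (0.0034 M) anode.
With n = 3, Ecell = −(0.0592/3)·log([dilute]/[conc]) = −(0.0592/3)·log(0.0034/2.49) = +0.057 V.

0.057 V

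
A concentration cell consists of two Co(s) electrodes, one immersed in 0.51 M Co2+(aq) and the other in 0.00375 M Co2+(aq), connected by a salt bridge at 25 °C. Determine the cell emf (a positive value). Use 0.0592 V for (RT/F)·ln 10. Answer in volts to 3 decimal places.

For a concentration cell E°cell = 0, since both electrodes use the same couple.
The compartment with the higher Co2+(aq) concentration (0.51 M) acts as the cathode; ions are reduced there and produced at the dilute (0.00375 M) anode.
With n = 2, Ecell = −(0.0592/2)·log([dilute]/[conc]) = −(0.0592/2)·log(0.00375/0.51) = +0.063 V.

0.063 V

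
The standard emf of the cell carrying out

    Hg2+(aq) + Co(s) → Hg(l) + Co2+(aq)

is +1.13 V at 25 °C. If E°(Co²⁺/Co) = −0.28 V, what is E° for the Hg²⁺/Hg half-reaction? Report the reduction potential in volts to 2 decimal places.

+0.85 V

In the reaction as written the Hg²⁺/Hg couple is reduced (cathode) and Co²⁺/Co is oxidized (anode), so E°cell = E°(Hg²⁺/Hg) − E°(Co²⁺/Co).
E°(Hg²⁺/Hg) = E°cell + E°(anode) = +1.13 + (−0.28) = +0.85 V.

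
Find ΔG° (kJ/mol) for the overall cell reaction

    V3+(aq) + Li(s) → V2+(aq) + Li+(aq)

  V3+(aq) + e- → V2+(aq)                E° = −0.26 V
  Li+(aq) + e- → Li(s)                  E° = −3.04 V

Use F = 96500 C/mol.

−268 kJ/mol

In the reaction as written V3+(aq) is reduced, so the V³⁺/V²⁺ couple is the cathode and Li⁺/Li is the anode.
E°cell = −0.26 − (−3.04) = +2.78 V; balancing electrons gives n = 1.
ΔG° = −nFE°cell = −(1)(96500)(+2.78) J/mol = −268 kJ/mol.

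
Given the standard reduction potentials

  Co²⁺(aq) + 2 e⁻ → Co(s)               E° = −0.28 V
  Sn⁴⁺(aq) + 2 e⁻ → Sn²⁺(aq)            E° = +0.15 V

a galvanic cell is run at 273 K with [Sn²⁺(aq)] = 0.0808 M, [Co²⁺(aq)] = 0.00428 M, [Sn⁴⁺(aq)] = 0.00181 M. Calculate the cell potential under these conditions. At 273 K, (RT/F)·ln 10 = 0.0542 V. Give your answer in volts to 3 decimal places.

+0.449 V

Since E°(Sn⁴⁺/Sn²⁺) > E°(Co²⁺/Co), Sn⁴⁺/Sn²⁺ serves as the cathode.
E°cell = E°cat − E°an = +0.15 − (−0.28) = +0.43 V; n = 2.
Balancing gives Sn⁴⁺(aq) + Co(s) → Sn²⁺(aq) + Co²⁺(aq); hence Q = ([Sn²⁺(aq)]·[Co²⁺(aq)]) / [Sn⁴⁺(aq)] = 0.191 (log Q = −0.719).
E = E° − (0.0542/n)·log Q = +0.43 − (0.0542/2)(−0.719) = +0.449 V.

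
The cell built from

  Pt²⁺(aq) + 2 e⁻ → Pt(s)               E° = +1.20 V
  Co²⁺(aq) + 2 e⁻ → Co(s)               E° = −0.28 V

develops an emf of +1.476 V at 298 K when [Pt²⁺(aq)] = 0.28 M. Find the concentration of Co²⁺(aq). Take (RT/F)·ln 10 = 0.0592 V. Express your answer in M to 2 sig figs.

0.38 M

With Pt²⁺/Pt at the cathode and Co²⁺/Co at the anode, E°cell = +1.20 − (−0.28) = +1.48 V (n = 2).
Since E = E° − (0.0592/n)·log Q, log Q = n(E° − E)/0.0592 = 0.135.
Balancing electrons gives Pt²⁺(aq) + Co(s) → Pt(s) + Co²⁺(aq); thus Q = [Co²⁺(aq)] / [Pt²⁺(aq)].
Substituting the known concentrations and solving, log [Co²⁺(aq)] = −0.418 and [Co²⁺(aq)] = 0.38 M.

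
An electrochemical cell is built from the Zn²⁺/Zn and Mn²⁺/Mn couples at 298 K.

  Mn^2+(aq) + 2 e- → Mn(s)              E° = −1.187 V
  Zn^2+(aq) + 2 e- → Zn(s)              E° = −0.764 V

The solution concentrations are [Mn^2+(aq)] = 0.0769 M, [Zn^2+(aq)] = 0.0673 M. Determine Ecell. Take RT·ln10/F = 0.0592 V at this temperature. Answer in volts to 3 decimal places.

Since E°(Zn²⁺/Zn) > E°(Mn²⁺/Mn), Zn²⁺/Zn serves as the cathode.
E°cell = E°cat − E°an = −0.764 − (−1.187) = +0.423 V; n = 2.
The balanced reaction is Zn^2+(aq) + Mn(s) → Zn(s) + Mn^2+(aq), so Q = [Mn^2+(aq)] / [Zn^2+(aq)] = 1.14 and log Q = 0.058.
E = E° − (0.0592/n)·log Q = +0.423 − (0.0592/2)(0.058) = +0.421 V.

+0.421 V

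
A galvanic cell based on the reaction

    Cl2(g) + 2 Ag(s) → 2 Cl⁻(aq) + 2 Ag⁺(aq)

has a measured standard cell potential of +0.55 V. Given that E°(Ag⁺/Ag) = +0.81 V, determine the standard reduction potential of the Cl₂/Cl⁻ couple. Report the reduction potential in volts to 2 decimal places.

In the reaction as written the Cl₂/Cl⁻ couple is reduced (cathode) and Ag⁺/Ag is oxidized (anode), so E°cell = E°(Cl₂/Cl⁻) − E°(Ag⁺/Ag).
E°(Cl₂/Cl⁻) = E°cell + E°(anode) = +0.55 + (+0.81) = +1.36 V.

+1.36 V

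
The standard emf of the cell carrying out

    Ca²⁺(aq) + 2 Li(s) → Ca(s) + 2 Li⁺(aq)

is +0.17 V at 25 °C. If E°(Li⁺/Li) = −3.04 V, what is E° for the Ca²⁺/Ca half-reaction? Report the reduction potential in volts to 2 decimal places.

−2.87 V

In the reaction as written the Ca²⁺/Ca couple is reduced (cathode) and Li⁺/Li is oxidized (anode), so E°cell = E°(Ca²⁺/Ca) − E°(Li⁺/Li).
E°(Ca²⁺/Ca) = E°cell + E°(anode) = +0.17 + (−3.04) = −2.87 V.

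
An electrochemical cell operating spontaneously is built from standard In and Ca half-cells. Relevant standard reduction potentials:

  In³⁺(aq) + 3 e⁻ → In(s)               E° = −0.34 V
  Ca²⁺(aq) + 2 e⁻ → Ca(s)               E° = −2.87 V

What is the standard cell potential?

Of the two couples in this cell, the one with the more positive reduction potential is reduced at the cathode: here that is In³⁺/In (−0.34 V); Ca²⁺/Ca (−2.87 V) is the anode.
E°cell = E°(cathode) − E°(anode) = −0.34 − (−2.87) = +2.53 V.

+2.53 V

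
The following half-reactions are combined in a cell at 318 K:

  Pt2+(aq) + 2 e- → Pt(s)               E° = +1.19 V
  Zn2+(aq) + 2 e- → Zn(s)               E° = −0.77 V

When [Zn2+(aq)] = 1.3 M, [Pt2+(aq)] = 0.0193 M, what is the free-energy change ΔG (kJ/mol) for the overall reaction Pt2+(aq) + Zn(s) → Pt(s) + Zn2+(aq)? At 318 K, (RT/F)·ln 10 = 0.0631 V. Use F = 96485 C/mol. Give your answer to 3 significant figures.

With Pt²⁺/Pt reduced at the cathode, E°cell = +1.19 − (−0.77) = +1.96 V and n = 2.
Q = [Zn2+(aq)] / [Pt2+(aq)] = 67.4, so log Q = 1.828 and E = +1.96 − (0.0631/2)(1.828) = +1.9023 V.
ΔG = −nFE = −(2)(96485)(+1.9023) J/mol = −367 kJ/mol.

−367 kJ/mol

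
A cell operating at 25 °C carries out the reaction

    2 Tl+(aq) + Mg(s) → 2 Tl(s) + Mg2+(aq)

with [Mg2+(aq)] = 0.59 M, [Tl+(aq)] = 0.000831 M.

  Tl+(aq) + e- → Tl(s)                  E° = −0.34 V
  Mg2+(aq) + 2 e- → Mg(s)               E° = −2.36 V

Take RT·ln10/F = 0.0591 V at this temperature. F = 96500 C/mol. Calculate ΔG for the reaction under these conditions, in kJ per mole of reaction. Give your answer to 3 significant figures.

With Tl⁺/Tl reduced at the cathode, E°cell = −0.34 − (−2.36) = +2.02 V and n = 2.
The reaction quotient is [Mg2+(aq)] / [Tl+(aq)]^2 = 8.54×10^5; by Nernst, E = +2.02 − (0.0591/2)(5.932) = +1.8447 V.
Finally ΔG = −nFE = −(2)(96500 C/mol)(+1.8447 V) = −356 kJ/mol.

−356 kJ/mol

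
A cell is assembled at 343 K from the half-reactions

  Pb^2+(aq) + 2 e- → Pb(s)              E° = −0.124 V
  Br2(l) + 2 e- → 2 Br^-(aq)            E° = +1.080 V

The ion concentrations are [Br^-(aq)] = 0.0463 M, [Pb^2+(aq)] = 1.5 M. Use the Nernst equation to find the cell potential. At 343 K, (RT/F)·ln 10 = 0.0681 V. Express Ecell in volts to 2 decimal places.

Since E°(Br₂/Br⁻) > E°(Pb²⁺/Pb), Br₂/Br⁻ serves as the cathode.
E°cell = E°cat − E°an = +1.080 − (−0.124) = +1.204 V; n = 2.
The balanced reaction is Br2(l) + Pb(s) → 2 Br^-(aq) + Pb^2+(aq), so Q = [Br^-(aq)]^2·[Pb^2+(aq)] = 0.00322 and log Q = −2.493.
E = E° − (0.0681/n)·log Q = +1.204 − (0.0681/2)(−2.493) = +1.29 V.

+1.29 V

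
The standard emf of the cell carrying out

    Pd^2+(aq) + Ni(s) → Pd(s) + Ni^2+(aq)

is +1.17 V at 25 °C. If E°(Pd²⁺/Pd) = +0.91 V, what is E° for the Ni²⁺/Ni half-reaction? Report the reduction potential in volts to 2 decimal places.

In the reaction as written the Pd²⁺/Pd couple is reduced (cathode) and Ni²⁺/Ni is oxidized (anode), so E°cell = E°(Pd²⁺/Pd) − E°(Ni²⁺/Ni).
E°(Ni²⁺/Ni) = E°(cathode) − E°cell = +0.91 − (+1.17) = −0.26 V.

−0.26 V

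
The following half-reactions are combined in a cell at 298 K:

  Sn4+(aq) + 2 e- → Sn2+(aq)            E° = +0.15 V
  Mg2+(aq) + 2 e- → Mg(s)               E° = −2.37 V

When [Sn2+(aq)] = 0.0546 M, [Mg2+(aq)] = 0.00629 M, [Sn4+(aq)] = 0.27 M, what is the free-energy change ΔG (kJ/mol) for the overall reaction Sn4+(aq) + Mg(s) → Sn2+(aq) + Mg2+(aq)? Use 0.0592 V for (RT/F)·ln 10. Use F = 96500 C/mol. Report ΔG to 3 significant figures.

With Sn⁴⁺/Sn²⁺ reduced at the cathode, E°cell = +0.15 − (−2.37) = +2.52 V and n = 2.
Here Q = ([Sn2+(aq)]·[Mg2+(aq)]) / [Sn4+(aq)] = 0.00127 (log Q = −2.896), giving E = +2.52 − (0.0592/2)·(−2.896) = +2.6057 V.
Then ΔG = −nFE = −2 × 96500 × +2.6057 J/mol = −503 kJ/mol.

−503 kJ/mol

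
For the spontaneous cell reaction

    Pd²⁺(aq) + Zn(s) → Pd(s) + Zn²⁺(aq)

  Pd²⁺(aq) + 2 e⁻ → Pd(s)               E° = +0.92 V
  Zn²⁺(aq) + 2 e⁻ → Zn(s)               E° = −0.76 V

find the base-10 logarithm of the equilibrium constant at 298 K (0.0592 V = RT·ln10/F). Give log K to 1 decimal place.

log K = 56.8

The Pd²⁺/Pd couple is reduced (cathode); E°cell = +0.92 − (−0.76) = +1.68 V with n = 2.
At equilibrium E = 0, so log K = nE°cell / 0.0592 = (2)(+1.68) / 0.0592 = 56.8.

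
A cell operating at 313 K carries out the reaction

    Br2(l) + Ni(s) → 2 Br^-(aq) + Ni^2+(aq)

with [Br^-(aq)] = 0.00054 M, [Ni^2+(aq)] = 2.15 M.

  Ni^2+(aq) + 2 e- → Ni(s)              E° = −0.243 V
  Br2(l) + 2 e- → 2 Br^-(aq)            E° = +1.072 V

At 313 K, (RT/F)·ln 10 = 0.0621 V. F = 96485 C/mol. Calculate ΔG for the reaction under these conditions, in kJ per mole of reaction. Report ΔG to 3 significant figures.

The standard cell potential is +1.072 − (−0.243) = +1.315 V, with n = 2 electrons in the balanced equation.
Here Q = [Br^-(aq)]^2·[Ni^2+(aq)] = 6.27×10^−7 (log Q = −6.203), giving E = +1.315 − (0.0621/2)·(−6.203) = +1.5076 V.
Then ΔG = −nFE = −2 × 96485 × +1.5076 J/mol = −291 kJ/mol.

−291 kJ/mol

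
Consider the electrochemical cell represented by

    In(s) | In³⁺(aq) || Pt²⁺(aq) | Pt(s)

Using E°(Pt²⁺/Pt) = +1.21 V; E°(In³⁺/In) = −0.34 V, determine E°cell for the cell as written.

By convention the left-hand electrode in cell notation is the anode (oxidation) and the right-hand electrode is the cathode (reduction).
E°cell = E°(right) − E°(left) = +1.21 − (−0.34) = +1.55 V.

+1.55 V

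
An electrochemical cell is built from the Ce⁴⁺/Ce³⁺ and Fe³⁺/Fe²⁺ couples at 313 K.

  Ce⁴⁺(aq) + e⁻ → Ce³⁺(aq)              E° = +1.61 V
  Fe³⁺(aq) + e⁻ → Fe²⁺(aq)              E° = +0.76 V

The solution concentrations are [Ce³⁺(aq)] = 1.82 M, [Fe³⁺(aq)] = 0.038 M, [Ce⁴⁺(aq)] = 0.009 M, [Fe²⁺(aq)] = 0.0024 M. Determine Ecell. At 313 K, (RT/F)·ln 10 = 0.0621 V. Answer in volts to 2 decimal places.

The Ce⁴⁺/Ce³⁺ couple has the more positive E°, so it is the cathode; Fe³⁺/Fe²⁺ is the anode.
The standard potential is +1.61 − (+0.76) = +0.85 V and the balanced reaction transfers n = 1 electron.
For the overall reaction Ce⁴⁺(aq) + Fe²⁺(aq) → Ce³⁺(aq) + Fe³⁺(aq), Q = ([Ce³⁺(aq)]·[Fe³⁺(aq)]) / ([Ce⁴⁺(aq)]·[Fe²⁺(aq)]) = 3.2×10^3, giving log Q = 3.505.
E = E° − (0.0621/n)·log Q = +0.85 − (0.0621/1)(3.505) = +0.63 V.

+0.63 V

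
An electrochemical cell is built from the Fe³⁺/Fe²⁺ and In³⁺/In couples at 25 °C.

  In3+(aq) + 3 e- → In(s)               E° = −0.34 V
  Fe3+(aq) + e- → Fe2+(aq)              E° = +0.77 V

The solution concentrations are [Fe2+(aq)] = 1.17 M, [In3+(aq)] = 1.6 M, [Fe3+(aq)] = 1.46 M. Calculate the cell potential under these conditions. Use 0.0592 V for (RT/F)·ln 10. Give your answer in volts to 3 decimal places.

+1.112 V

The Fe³⁺/Fe²⁺ couple has the more positive E°, so it is the cathode; In³⁺/In is the anode.
The standard potential is +0.77 − (−0.34) = +1.11 V and the balanced reaction transfers n = 3 electrons.
For the overall reaction 3 Fe3+(aq) + In(s) → 3 Fe2+(aq) + In3+(aq), Q = ([Fe2+(aq)]^3·[In3+(aq)]) / [Fe3+(aq)]^3 = 0.823, giving log Q = −0.084.
E = E° − (0.0592/n)·log Q = +1.11 − (0.0592/3)(−0.084) = +1.112 V.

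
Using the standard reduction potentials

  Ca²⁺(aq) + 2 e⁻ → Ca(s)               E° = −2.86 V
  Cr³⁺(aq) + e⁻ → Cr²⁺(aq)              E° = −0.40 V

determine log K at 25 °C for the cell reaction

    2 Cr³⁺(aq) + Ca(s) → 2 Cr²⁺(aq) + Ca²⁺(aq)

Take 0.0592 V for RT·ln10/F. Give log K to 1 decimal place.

The Cr³⁺/Cr²⁺ couple is reduced (cathode); E°cell = −0.40 − (−2.86) = +2.46 V with n = 2.
At equilibrium E = 0, so log K = nE°cell / 0.0592 = (2)(+2.46) / 0.0592 = 83.1.

log K = 83.1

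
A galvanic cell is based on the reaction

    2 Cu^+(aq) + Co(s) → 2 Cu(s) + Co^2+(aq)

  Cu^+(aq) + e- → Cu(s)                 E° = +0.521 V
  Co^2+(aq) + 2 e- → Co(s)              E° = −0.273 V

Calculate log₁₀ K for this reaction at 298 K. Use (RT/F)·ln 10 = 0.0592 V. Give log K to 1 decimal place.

The Cu⁺/Cu couple is reduced (cathode); E°cell = +0.521 − (−0.273) = +0.794 V with n = 2.
At equilibrium E = 0, so log K = nE°cell / 0.0592 = (2)(+0.794) / 0.0592 = 26.8.

log K = 26.8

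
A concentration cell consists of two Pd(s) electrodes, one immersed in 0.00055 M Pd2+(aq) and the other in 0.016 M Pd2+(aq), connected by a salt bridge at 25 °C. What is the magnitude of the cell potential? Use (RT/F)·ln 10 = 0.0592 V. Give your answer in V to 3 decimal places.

For a concentration cell E°cell = 0, since both electrodes use the same couple.
The compartment with the higher Pd2+(aq) concentration (0.016 M) acts as the cathode; ions are reduced there and produced at the dilute (0.00055 M) anode.
With n = 2, Ecell = −(0.0592/2)·log([dilute]/[conc]) = −(0.0592/2)·log(0.00055/0.016) = +0.043 V.

0.043 V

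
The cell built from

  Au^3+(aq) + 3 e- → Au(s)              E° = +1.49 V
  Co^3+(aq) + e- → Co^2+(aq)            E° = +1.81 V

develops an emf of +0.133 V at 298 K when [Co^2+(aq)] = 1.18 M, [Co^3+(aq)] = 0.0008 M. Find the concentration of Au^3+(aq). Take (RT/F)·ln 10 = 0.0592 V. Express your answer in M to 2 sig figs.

Co³⁺/Co²⁺ is the cathode (higher E°); E°cell = +1.81 − (+1.49) = +0.32 V with n = 3.
Rearranging E = E° − (0.0592/n)·log Q gives log Q = 3(+0.32 − (+0.133))/0.0592 = 9.476.
For 3 Co^3+(aq) + Au(s) → 3 Co^2+(aq) + Au^3+(aq), the reaction quotient is Q = ([Co^2+(aq)]^3·[Au^3+(aq)]) / [Co^3+(aq)]^3.
Substituting the known concentrations and solving, log [Au^3+(aq)] = −0.030 and [Au^3+(aq)] = 0.93 M.

0.93 M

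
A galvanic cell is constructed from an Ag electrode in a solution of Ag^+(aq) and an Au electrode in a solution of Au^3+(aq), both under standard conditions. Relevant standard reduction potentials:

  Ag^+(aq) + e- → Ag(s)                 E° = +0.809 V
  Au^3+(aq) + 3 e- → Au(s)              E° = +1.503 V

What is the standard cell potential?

+0.694 V

The Au³⁺/Au couple has the higher E°, so Au ion is reduced (cathode) and Ag is oxidized (anode).
E°cell = E°(cathode) − E°(anode) = +1.503 − (+0.809) = +0.694 V.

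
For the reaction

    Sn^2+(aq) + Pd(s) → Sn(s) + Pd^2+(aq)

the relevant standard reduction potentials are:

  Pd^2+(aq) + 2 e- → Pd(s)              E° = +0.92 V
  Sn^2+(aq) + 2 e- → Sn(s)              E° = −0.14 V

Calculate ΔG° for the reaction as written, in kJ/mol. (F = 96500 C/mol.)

+205 kJ/mol

In the reaction as written Sn^2+(aq) is reduced, so the Sn²⁺/Sn couple is the cathode and Pd²⁺/Pd is the anode.
E°cell = −0.14 − (+0.92) = −1.06 V; balancing electrons gives n = 2.
ΔG° = −nFE°cell = −(2)(96500)(−1.06) J/mol = +205 kJ/mol.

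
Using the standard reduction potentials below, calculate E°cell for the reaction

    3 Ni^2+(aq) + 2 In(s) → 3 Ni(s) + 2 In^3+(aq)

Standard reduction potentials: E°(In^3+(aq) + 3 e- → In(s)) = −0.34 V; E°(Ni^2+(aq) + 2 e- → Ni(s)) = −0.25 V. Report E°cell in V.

Ni^2+(aq) gains electrons, so the Ni²⁺/Ni couple is the cathode; the In³⁺/In couple is the anode.
E°cell = E°(cathode) − E°(anode) = −0.25 − (−0.34) = +0.09 V.
The positive value indicates the reaction is spontaneous as written.

+0.09 V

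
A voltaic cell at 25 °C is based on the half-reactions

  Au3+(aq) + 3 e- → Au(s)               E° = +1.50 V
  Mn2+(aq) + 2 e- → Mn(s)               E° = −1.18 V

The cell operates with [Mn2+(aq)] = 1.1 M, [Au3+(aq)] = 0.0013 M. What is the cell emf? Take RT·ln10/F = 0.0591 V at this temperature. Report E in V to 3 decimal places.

The Au³⁺/Au couple has the more positive E°, so it is the cathode; Mn²⁺/Mn is the anode.
E°cell = E°cat − E°an = +1.50 − (−1.18) = +2.68 V; n = 6.
The balanced reaction is 2 Au3+(aq) + 3 Mn(s) → 2 Au(s) + 3 Mn2+(aq), so Q = [Mn2+(aq)]^3 / [Au3+(aq)]^2 = 7.88×10^5 and log Q = 5.896.
E = E° − (0.0591/n)·log Q = +2.68 − (0.0591/6)(5.896) = +2.622 V.

+2.622 V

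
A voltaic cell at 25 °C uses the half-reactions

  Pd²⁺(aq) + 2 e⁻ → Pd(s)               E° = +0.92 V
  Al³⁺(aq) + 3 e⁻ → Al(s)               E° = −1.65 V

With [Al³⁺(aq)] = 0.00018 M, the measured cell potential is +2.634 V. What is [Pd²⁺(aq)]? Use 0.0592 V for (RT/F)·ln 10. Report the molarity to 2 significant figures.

0.46 M

The Pd²⁺/Pd couple has the larger reduction potential, so it is the cathode: E°cell = +0.92 − (−1.65) = +2.57 V and n = 6.
Rearranging E = E° − (0.0592/n)·log Q gives log Q = 6(+2.57 − (+2.634))/0.0592 = −6.486.
For 3 Pd²⁺(aq) + 2 Al(s) → 3 Pd(s) + 2 Al³⁺(aq), the reaction quotient is Q = [Al³⁺(aq)]^2 / [Pd²⁺(aq)]^3.
Solving for the unknown gives log [Pd²⁺(aq)] = −0.334, so [Pd²⁺(aq)] ≈ 0.46 M.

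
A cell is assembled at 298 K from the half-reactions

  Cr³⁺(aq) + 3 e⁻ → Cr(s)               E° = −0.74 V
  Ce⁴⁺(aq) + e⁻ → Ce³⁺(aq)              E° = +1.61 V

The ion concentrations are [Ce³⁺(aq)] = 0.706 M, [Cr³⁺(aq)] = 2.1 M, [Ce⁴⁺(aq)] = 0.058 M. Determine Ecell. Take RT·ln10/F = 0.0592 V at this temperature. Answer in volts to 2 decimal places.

+2.28 V

Ce⁴⁺/Ce³⁺ is reduced (cathode, E° = +1.61 V) and Cr³⁺/Cr is oxidized (anode).
E°cell = E°cat − E°an = +1.61 − (−0.74) = +2.35 V; n = 3.
For the overall reaction 3 Ce⁴⁺(aq) + Cr(s) → 3 Ce³⁺(aq) + Cr³⁺(aq), Q = ([Ce³⁺(aq)]^3·[Cr³⁺(aq)]) / [Ce⁴⁺(aq)]^3 = 3.79×10^3, giving log Q = 3.578.
By the Nernst equation, E = +2.35 − (0.0592/3)·(3.578) = +2.28 V.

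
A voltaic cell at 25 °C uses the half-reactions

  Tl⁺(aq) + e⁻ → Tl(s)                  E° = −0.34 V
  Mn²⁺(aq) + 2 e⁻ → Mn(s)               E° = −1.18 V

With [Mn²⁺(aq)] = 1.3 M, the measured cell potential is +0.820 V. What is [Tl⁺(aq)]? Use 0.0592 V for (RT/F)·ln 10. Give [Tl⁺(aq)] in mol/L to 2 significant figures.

With Tl⁺/Tl at the cathode and Mn²⁺/Mn at the anode, E°cell = −0.34 − (−1.18) = +0.84 V (n = 2).
From the Nernst equation, log Q = n(E° − E)/0.0592 = 2·(+0.84 − (+0.820))/0.0592 = 0.676.
The balanced reaction is 2 Tl⁺(aq) + Mn(s) → 2 Tl(s) + Mn²⁺(aq), so Q = [Mn²⁺(aq)] / [Tl⁺(aq)]^2.
Substituting the known concentrations and solving, log [Tl⁺(aq)] = −0.281 and [Tl⁺(aq)] = 0.52 M.

0.52 M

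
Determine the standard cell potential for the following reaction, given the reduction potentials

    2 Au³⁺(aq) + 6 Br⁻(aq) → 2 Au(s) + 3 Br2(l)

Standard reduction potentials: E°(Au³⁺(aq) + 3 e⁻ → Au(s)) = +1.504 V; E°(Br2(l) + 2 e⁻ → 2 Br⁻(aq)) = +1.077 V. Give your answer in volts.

Au³⁺(aq) gains electrons, so the Au³⁺/Au couple is the cathode; the Br₂/Br⁻ couple is the anode.
E°cell = E°(cathode) − E°(anode) = +1.504 − (+1.077) = +0.427 V.
The positive value indicates the reaction is spontaneous as written.

+0.427 V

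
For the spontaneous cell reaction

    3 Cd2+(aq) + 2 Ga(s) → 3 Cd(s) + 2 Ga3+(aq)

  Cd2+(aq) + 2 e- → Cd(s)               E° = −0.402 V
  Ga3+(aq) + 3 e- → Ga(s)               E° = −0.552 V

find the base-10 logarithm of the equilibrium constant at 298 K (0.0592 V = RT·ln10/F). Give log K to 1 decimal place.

The Cd²⁺/Cd couple is reduced (cathode); E°cell = −0.402 − (−0.552) = +0.150 V with n = 6.
At equilibrium E = 0, so log K = nE°cell / 0.0592 = (6)(+0.150) / 0.0592 = 15.2.

log K = 15.2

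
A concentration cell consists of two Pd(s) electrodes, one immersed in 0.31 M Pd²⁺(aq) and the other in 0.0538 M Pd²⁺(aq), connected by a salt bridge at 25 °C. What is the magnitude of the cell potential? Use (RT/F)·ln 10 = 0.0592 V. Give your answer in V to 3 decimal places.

0.023 V

For a concentration cell E°cell = 0, since both electrodes use the same couple.
The compartment with the higher Pd²⁺(aq) concentration (0.31 M) acts as the cathode; ions are reduced there and produced at the dilute (0.0538 M) anode.
With n = 2, Ecell = −(0.0592/2)·log([dilute]/[conc]) = −(0.0592/2)·log(0.0538/0.31) = +0.023 V.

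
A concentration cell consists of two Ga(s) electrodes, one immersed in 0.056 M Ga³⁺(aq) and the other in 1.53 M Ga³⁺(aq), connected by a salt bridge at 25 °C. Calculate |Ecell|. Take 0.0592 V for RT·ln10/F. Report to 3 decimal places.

For a concentration cell E°cell = 0, since both electrodes use the same couple.
The compartment with the higher Ga³⁺(aq) concentration (1.53 M) acts as the cathode; ions are reduced there and produced at the dilute (0.056 M) anode.
With n = 3, Ecell = −(0.0592/3)·log([dilute]/[conc]) = −(0.0592/3)·log(0.056/1.53) = +0.028 V.

0.028 V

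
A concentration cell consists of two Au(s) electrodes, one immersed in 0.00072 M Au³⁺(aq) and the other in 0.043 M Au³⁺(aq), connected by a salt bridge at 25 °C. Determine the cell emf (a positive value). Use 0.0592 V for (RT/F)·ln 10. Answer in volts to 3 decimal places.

For a concentration cell E°cell = 0, since both electrodes use the same couple.
The compartment with the higher Au³⁺(aq) concentration (0.043 M) acts as the cathode; ions are reduced there and produced at the dilute (0.00072 M) anode.
With n = 3, Ecell = −(0.0592/3)·log([dilute]/[conc]) = −(0.0592/3)·log(0.00072/0.043) = +0.035 V.

0.035 V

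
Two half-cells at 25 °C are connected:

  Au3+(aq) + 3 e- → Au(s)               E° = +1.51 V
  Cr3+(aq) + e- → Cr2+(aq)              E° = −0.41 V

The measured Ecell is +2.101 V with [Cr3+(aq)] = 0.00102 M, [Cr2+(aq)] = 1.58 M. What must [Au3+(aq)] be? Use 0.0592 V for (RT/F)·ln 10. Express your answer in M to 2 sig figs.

0.40 M

With Au³⁺/Au at the cathode and Cr³⁺/Cr²⁺ at the anode, E°cell = +1.51 − (−0.41) = +1.92 V (n = 3).
Since E = E° − (0.0592/n)·log Q, log Q = n(E° − E)/0.0592 = −9.172.
For Au3+(aq) + 3 Cr2+(aq) → Au(s) + 3 Cr3+(aq), the reaction quotient is Q = [Cr3+(aq)]^3 / ([Au3+(aq)]·[Cr2+(aq)]^3).
Solving for the unknown gives log [Au3+(aq)] = −0.398, so [Au3+(aq)] ≈ 0.40 M.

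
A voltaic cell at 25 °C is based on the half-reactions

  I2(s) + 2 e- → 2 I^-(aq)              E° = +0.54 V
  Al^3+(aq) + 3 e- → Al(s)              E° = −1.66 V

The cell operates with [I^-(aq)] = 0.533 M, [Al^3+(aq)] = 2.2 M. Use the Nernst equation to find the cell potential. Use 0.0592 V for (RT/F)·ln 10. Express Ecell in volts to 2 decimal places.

+2.21 V

Since E°(I₂/I⁻) > E°(Al³⁺/Al), I₂/I⁻ serves as the cathode.
E°cell = +0.54 − (−1.66) = +2.20 V, with n = 6 electrons transferred.
For the overall reaction 3 I2(s) + 2 Al(s) → 6 I^-(aq) + 2 Al^3+(aq), Q = [I^-(aq)]^6·[Al^3+(aq)]^2 = 0.111, giving log Q = −0.955.
E = E° − (0.0592/n)·log Q = +2.20 − (0.0592/6)(−0.955) = +2.21 V.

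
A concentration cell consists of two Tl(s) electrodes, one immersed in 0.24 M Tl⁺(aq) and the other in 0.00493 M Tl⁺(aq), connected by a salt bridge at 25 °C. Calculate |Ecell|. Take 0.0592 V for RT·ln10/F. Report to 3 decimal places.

For a concentration cell E°cell = 0, since both electrodes use the same couple.
The compartment with the higher Tl⁺(aq) concentration (0.24 M) acts as the cathode; ions are reduced there and produced at the dilute (0.00493 M) anode.
With n = 1, Ecell = −(0.0592/1)·log([dilute]/[conc]) = −(0.0592/1)·log(0.00493/0.24) = +0.100 V.

0.100 V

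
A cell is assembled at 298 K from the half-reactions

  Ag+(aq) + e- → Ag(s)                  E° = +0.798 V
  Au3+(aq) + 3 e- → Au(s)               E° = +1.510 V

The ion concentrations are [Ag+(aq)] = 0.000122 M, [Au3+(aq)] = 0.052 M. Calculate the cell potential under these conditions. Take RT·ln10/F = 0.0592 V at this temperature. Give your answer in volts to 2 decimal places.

+0.92 V

Since E°(Au³⁺/Au) > E°(Ag⁺/Ag), Au³⁺/Au serves as the cathode.
E°cell = E°cat − E°an = +1.510 − (+0.798) = +0.712 V; n = 3.
Balancing gives Au3+(aq) + 3 Ag(s) → Au(s) + 3 Ag+(aq); hence Q = [Ag+(aq)]^3 / [Au3+(aq)] = 3.49×10^−11 (log Q = −10.457).
Applying E = E° − (RT ln10/nF)·log Q gives +0.712 − (0.0592/3)(−10.457) = +0.92 V.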